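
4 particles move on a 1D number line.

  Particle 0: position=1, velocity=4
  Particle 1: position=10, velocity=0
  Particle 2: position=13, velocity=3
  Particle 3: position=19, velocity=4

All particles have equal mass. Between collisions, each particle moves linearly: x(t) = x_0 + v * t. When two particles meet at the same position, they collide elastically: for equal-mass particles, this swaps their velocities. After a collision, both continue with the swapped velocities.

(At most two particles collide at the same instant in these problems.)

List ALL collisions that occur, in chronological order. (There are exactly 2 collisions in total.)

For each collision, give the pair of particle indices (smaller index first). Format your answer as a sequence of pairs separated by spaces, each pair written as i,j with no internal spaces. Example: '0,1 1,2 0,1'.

Answer: 0,1 1,2

Derivation:
Collision at t=9/4: particles 0 and 1 swap velocities; positions: p0=10 p1=10 p2=79/4 p3=28; velocities now: v0=0 v1=4 v2=3 v3=4
Collision at t=12: particles 1 and 2 swap velocities; positions: p0=10 p1=49 p2=49 p3=67; velocities now: v0=0 v1=3 v2=4 v3=4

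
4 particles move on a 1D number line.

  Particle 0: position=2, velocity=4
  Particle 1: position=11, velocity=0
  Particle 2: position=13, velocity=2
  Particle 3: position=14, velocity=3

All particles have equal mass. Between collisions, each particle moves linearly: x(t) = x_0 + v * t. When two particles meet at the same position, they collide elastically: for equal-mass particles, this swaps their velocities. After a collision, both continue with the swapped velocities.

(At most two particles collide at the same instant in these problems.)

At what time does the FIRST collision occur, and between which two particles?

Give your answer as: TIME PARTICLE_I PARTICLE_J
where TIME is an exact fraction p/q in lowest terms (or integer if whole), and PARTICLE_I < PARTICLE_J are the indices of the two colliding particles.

Answer: 9/4 0 1

Derivation:
Pair (0,1): pos 2,11 vel 4,0 -> gap=9, closing at 4/unit, collide at t=9/4
Pair (1,2): pos 11,13 vel 0,2 -> not approaching (rel speed -2 <= 0)
Pair (2,3): pos 13,14 vel 2,3 -> not approaching (rel speed -1 <= 0)
Earliest collision: t=9/4 between 0 and 1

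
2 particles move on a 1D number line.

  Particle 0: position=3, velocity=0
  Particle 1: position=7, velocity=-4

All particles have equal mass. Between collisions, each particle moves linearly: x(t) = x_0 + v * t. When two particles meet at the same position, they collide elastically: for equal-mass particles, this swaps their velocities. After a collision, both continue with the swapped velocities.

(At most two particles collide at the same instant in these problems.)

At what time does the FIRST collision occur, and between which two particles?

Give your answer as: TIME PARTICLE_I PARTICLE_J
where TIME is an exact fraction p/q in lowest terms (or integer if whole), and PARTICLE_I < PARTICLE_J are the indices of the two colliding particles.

Answer: 1 0 1

Derivation:
Pair (0,1): pos 3,7 vel 0,-4 -> gap=4, closing at 4/unit, collide at t=1
Earliest collision: t=1 between 0 and 1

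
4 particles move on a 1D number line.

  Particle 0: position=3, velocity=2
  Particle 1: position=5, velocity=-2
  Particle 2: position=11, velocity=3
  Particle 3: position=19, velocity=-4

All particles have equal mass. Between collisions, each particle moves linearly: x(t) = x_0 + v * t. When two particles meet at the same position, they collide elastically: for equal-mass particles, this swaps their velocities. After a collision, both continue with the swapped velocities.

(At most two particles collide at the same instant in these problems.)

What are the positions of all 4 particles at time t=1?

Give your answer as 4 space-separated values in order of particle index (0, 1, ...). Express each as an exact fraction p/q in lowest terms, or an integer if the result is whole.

Collision at t=1/2: particles 0 and 1 swap velocities; positions: p0=4 p1=4 p2=25/2 p3=17; velocities now: v0=-2 v1=2 v2=3 v3=-4
Advance to t=1 (no further collisions before then); velocities: v0=-2 v1=2 v2=3 v3=-4; positions = 3 5 14 15

Answer: 3 5 14 15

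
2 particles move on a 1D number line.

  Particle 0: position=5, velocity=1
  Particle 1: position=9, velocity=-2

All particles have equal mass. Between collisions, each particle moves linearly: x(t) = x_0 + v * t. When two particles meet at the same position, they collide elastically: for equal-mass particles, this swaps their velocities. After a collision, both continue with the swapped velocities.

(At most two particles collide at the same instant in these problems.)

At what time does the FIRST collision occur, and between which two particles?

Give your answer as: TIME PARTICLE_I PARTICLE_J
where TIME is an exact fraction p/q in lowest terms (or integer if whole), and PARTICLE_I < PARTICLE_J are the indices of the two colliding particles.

Pair (0,1): pos 5,9 vel 1,-2 -> gap=4, closing at 3/unit, collide at t=4/3
Earliest collision: t=4/3 between 0 and 1

Answer: 4/3 0 1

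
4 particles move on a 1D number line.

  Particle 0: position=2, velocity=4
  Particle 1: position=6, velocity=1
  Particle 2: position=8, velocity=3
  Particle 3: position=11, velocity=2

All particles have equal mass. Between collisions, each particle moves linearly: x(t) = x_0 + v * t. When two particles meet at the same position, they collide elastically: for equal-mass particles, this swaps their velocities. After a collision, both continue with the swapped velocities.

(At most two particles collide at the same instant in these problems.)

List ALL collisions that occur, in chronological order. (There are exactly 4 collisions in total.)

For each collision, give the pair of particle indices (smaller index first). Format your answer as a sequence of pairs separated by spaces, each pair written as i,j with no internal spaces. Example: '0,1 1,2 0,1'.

Collision at t=4/3: particles 0 and 1 swap velocities; positions: p0=22/3 p1=22/3 p2=12 p3=41/3; velocities now: v0=1 v1=4 v2=3 v3=2
Collision at t=3: particles 2 and 3 swap velocities; positions: p0=9 p1=14 p2=17 p3=17; velocities now: v0=1 v1=4 v2=2 v3=3
Collision at t=9/2: particles 1 and 2 swap velocities; positions: p0=21/2 p1=20 p2=20 p3=43/2; velocities now: v0=1 v1=2 v2=4 v3=3
Collision at t=6: particles 2 and 3 swap velocities; positions: p0=12 p1=23 p2=26 p3=26; velocities now: v0=1 v1=2 v2=3 v3=4

Answer: 0,1 2,3 1,2 2,3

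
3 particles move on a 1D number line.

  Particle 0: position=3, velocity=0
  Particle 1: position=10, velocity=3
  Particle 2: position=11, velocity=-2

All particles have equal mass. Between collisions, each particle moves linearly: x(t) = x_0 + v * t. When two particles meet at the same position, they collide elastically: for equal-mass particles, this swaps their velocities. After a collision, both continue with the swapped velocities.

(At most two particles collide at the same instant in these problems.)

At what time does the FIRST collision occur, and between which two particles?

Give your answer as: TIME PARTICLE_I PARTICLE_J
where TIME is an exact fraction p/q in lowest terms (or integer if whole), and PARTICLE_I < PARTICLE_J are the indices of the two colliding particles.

Pair (0,1): pos 3,10 vel 0,3 -> not approaching (rel speed -3 <= 0)
Pair (1,2): pos 10,11 vel 3,-2 -> gap=1, closing at 5/unit, collide at t=1/5
Earliest collision: t=1/5 between 1 and 2

Answer: 1/5 1 2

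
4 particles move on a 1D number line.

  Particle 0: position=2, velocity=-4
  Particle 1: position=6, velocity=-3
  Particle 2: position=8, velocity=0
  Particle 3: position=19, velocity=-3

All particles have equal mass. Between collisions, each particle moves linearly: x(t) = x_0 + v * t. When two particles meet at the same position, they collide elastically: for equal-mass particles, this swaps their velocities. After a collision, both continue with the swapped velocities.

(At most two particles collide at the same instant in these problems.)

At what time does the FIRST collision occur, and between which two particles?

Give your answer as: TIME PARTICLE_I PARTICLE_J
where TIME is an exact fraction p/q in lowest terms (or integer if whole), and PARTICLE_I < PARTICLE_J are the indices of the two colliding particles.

Answer: 11/3 2 3

Derivation:
Pair (0,1): pos 2,6 vel -4,-3 -> not approaching (rel speed -1 <= 0)
Pair (1,2): pos 6,8 vel -3,0 -> not approaching (rel speed -3 <= 0)
Pair (2,3): pos 8,19 vel 0,-3 -> gap=11, closing at 3/unit, collide at t=11/3
Earliest collision: t=11/3 between 2 and 3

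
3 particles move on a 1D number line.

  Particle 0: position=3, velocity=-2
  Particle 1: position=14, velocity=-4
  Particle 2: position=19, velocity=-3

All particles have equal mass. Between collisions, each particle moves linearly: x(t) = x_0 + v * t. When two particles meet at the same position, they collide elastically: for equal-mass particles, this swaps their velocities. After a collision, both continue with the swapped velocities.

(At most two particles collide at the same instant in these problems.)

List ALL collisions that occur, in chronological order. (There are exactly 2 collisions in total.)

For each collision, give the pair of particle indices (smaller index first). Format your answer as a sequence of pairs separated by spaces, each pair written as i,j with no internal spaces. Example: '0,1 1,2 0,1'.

Answer: 0,1 1,2

Derivation:
Collision at t=11/2: particles 0 and 1 swap velocities; positions: p0=-8 p1=-8 p2=5/2; velocities now: v0=-4 v1=-2 v2=-3
Collision at t=16: particles 1 and 2 swap velocities; positions: p0=-50 p1=-29 p2=-29; velocities now: v0=-4 v1=-3 v2=-2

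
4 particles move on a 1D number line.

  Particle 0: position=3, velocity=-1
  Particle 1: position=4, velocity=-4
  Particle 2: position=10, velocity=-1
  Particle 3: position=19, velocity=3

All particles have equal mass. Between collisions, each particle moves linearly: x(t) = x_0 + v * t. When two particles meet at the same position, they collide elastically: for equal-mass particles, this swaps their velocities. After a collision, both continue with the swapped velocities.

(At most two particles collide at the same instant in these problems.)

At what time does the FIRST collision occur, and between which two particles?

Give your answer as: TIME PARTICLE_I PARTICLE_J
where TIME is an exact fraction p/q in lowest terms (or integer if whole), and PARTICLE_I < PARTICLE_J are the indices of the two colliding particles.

Answer: 1/3 0 1

Derivation:
Pair (0,1): pos 3,4 vel -1,-4 -> gap=1, closing at 3/unit, collide at t=1/3
Pair (1,2): pos 4,10 vel -4,-1 -> not approaching (rel speed -3 <= 0)
Pair (2,3): pos 10,19 vel -1,3 -> not approaching (rel speed -4 <= 0)
Earliest collision: t=1/3 between 0 and 1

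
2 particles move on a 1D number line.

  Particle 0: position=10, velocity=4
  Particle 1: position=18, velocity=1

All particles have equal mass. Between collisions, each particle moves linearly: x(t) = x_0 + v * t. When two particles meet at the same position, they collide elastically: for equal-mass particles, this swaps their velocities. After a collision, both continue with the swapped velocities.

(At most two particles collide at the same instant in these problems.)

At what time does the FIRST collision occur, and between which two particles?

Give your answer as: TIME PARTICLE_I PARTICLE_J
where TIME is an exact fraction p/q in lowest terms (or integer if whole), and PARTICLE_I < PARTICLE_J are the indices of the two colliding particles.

Answer: 8/3 0 1

Derivation:
Pair (0,1): pos 10,18 vel 4,1 -> gap=8, closing at 3/unit, collide at t=8/3
Earliest collision: t=8/3 between 0 and 1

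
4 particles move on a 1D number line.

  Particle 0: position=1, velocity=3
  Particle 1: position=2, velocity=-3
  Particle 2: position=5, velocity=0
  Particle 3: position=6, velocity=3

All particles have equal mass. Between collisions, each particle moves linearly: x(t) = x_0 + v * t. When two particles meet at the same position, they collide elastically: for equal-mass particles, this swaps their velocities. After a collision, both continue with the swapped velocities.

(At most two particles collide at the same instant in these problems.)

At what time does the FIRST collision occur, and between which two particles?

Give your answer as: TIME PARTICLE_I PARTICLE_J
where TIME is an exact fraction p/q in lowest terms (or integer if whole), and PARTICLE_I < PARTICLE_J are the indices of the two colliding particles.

Pair (0,1): pos 1,2 vel 3,-3 -> gap=1, closing at 6/unit, collide at t=1/6
Pair (1,2): pos 2,5 vel -3,0 -> not approaching (rel speed -3 <= 0)
Pair (2,3): pos 5,6 vel 0,3 -> not approaching (rel speed -3 <= 0)
Earliest collision: t=1/6 between 0 and 1

Answer: 1/6 0 1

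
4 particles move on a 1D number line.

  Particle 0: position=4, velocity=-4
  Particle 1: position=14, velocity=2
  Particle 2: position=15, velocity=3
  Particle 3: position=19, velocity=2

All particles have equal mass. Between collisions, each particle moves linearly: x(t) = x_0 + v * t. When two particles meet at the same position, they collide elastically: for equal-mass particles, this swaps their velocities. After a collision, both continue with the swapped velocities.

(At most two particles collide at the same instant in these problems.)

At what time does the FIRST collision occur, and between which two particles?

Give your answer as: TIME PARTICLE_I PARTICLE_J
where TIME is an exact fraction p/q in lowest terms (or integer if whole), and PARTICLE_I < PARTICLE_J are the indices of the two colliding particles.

Pair (0,1): pos 4,14 vel -4,2 -> not approaching (rel speed -6 <= 0)
Pair (1,2): pos 14,15 vel 2,3 -> not approaching (rel speed -1 <= 0)
Pair (2,3): pos 15,19 vel 3,2 -> gap=4, closing at 1/unit, collide at t=4
Earliest collision: t=4 between 2 and 3

Answer: 4 2 3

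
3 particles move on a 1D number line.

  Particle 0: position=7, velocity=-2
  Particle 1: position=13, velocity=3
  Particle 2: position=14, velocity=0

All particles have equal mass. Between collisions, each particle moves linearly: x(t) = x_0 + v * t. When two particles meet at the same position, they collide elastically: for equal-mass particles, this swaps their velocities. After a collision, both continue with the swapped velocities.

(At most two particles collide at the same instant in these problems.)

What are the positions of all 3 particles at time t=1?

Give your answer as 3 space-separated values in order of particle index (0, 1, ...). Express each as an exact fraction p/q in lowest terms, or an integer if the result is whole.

Collision at t=1/3: particles 1 and 2 swap velocities; positions: p0=19/3 p1=14 p2=14; velocities now: v0=-2 v1=0 v2=3
Advance to t=1 (no further collisions before then); velocities: v0=-2 v1=0 v2=3; positions = 5 14 16

Answer: 5 14 16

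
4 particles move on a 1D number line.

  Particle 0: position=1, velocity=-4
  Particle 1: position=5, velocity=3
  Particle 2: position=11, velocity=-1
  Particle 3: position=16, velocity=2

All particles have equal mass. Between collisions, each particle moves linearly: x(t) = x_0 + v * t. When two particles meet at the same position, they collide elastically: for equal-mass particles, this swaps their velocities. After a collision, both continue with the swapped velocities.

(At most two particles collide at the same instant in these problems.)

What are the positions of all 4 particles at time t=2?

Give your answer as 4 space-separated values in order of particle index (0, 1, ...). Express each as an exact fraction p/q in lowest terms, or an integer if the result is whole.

Collision at t=3/2: particles 1 and 2 swap velocities; positions: p0=-5 p1=19/2 p2=19/2 p3=19; velocities now: v0=-4 v1=-1 v2=3 v3=2
Advance to t=2 (no further collisions before then); velocities: v0=-4 v1=-1 v2=3 v3=2; positions = -7 9 11 20

Answer: -7 9 11 20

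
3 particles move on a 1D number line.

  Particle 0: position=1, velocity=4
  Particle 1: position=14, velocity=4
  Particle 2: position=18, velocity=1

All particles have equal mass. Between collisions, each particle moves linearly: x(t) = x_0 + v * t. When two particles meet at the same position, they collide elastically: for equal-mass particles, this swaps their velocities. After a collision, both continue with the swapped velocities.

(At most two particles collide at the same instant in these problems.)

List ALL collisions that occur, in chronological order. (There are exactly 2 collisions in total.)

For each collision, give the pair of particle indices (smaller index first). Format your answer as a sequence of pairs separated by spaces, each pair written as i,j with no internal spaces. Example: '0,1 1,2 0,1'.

Answer: 1,2 0,1

Derivation:
Collision at t=4/3: particles 1 and 2 swap velocities; positions: p0=19/3 p1=58/3 p2=58/3; velocities now: v0=4 v1=1 v2=4
Collision at t=17/3: particles 0 and 1 swap velocities; positions: p0=71/3 p1=71/3 p2=110/3; velocities now: v0=1 v1=4 v2=4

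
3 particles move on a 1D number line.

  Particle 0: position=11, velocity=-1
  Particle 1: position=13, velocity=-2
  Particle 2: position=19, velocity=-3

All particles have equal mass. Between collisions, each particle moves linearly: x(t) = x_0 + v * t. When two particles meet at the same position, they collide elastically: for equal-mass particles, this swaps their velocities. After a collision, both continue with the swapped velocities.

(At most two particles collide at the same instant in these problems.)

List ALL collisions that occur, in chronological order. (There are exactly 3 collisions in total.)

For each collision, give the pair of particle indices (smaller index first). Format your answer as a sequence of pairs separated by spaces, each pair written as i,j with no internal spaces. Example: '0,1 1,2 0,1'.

Answer: 0,1 1,2 0,1

Derivation:
Collision at t=2: particles 0 and 1 swap velocities; positions: p0=9 p1=9 p2=13; velocities now: v0=-2 v1=-1 v2=-3
Collision at t=4: particles 1 and 2 swap velocities; positions: p0=5 p1=7 p2=7; velocities now: v0=-2 v1=-3 v2=-1
Collision at t=6: particles 0 and 1 swap velocities; positions: p0=1 p1=1 p2=5; velocities now: v0=-3 v1=-2 v2=-1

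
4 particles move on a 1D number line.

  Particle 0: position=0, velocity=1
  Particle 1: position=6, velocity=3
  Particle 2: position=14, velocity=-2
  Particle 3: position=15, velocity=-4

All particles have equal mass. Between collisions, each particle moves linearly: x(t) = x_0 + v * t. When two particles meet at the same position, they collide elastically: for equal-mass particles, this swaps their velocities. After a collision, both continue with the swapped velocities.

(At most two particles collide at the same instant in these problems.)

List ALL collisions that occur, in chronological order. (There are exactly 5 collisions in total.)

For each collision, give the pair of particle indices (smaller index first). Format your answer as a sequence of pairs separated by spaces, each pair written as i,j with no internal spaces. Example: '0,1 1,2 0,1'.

Collision at t=1/2: particles 2 and 3 swap velocities; positions: p0=1/2 p1=15/2 p2=13 p3=13; velocities now: v0=1 v1=3 v2=-4 v3=-2
Collision at t=9/7: particles 1 and 2 swap velocities; positions: p0=9/7 p1=69/7 p2=69/7 p3=80/7; velocities now: v0=1 v1=-4 v2=3 v3=-2
Collision at t=8/5: particles 2 and 3 swap velocities; positions: p0=8/5 p1=43/5 p2=54/5 p3=54/5; velocities now: v0=1 v1=-4 v2=-2 v3=3
Collision at t=3: particles 0 and 1 swap velocities; positions: p0=3 p1=3 p2=8 p3=15; velocities now: v0=-4 v1=1 v2=-2 v3=3
Collision at t=14/3: particles 1 and 2 swap velocities; positions: p0=-11/3 p1=14/3 p2=14/3 p3=20; velocities now: v0=-4 v1=-2 v2=1 v3=3

Answer: 2,3 1,2 2,3 0,1 1,2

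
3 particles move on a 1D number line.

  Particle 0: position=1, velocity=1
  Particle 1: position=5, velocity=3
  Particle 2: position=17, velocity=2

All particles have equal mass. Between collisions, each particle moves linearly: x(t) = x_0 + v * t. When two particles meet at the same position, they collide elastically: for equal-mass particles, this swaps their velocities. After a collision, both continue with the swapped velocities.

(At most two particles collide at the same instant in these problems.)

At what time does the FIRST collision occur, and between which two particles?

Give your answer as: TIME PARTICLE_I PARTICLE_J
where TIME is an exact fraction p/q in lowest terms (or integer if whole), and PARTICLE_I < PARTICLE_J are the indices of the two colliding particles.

Pair (0,1): pos 1,5 vel 1,3 -> not approaching (rel speed -2 <= 0)
Pair (1,2): pos 5,17 vel 3,2 -> gap=12, closing at 1/unit, collide at t=12
Earliest collision: t=12 between 1 and 2

Answer: 12 1 2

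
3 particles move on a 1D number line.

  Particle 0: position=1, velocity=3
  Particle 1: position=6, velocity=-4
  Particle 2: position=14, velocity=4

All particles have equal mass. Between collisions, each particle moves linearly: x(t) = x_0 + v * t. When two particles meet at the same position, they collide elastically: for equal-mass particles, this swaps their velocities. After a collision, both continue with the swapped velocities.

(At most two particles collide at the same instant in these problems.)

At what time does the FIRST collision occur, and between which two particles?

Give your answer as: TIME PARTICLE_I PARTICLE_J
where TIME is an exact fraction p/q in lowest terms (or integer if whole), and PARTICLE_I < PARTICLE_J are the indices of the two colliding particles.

Answer: 5/7 0 1

Derivation:
Pair (0,1): pos 1,6 vel 3,-4 -> gap=5, closing at 7/unit, collide at t=5/7
Pair (1,2): pos 6,14 vel -4,4 -> not approaching (rel speed -8 <= 0)
Earliest collision: t=5/7 between 0 and 1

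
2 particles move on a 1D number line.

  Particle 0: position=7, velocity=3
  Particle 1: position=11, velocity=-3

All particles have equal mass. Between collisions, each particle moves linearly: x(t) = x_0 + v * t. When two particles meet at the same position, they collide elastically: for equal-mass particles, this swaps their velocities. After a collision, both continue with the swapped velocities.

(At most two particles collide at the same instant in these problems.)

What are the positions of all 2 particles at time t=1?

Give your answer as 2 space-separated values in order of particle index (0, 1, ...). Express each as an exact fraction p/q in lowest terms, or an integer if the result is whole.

Collision at t=2/3: particles 0 and 1 swap velocities; positions: p0=9 p1=9; velocities now: v0=-3 v1=3
Advance to t=1 (no further collisions before then); velocities: v0=-3 v1=3; positions = 8 10

Answer: 8 10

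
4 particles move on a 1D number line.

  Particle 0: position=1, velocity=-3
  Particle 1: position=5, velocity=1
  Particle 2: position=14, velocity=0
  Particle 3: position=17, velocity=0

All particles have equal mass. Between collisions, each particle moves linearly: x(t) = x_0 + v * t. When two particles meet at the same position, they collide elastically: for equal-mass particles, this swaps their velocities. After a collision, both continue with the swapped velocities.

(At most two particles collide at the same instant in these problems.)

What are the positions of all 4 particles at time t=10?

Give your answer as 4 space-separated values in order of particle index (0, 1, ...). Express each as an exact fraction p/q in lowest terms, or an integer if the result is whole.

Answer: -29 14 15 17

Derivation:
Collision at t=9: particles 1 and 2 swap velocities; positions: p0=-26 p1=14 p2=14 p3=17; velocities now: v0=-3 v1=0 v2=1 v3=0
Advance to t=10 (no further collisions before then); velocities: v0=-3 v1=0 v2=1 v3=0; positions = -29 14 15 17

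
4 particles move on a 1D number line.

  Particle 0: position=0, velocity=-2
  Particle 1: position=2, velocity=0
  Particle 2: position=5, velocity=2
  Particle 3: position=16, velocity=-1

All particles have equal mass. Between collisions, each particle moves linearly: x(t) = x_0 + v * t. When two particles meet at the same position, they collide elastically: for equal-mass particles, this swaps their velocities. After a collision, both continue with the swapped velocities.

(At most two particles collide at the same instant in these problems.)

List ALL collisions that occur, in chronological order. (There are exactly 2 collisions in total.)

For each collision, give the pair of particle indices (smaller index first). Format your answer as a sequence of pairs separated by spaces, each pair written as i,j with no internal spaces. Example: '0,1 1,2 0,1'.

Answer: 2,3 1,2

Derivation:
Collision at t=11/3: particles 2 and 3 swap velocities; positions: p0=-22/3 p1=2 p2=37/3 p3=37/3; velocities now: v0=-2 v1=0 v2=-1 v3=2
Collision at t=14: particles 1 and 2 swap velocities; positions: p0=-28 p1=2 p2=2 p3=33; velocities now: v0=-2 v1=-1 v2=0 v3=2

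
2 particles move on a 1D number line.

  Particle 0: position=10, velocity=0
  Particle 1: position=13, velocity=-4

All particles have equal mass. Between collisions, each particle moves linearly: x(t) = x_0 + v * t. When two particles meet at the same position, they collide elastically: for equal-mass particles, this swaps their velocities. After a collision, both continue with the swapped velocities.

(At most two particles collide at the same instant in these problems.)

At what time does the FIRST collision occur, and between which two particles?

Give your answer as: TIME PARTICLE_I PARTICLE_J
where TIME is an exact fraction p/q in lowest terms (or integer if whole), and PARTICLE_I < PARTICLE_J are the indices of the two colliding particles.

Answer: 3/4 0 1

Derivation:
Pair (0,1): pos 10,13 vel 0,-4 -> gap=3, closing at 4/unit, collide at t=3/4
Earliest collision: t=3/4 between 0 and 1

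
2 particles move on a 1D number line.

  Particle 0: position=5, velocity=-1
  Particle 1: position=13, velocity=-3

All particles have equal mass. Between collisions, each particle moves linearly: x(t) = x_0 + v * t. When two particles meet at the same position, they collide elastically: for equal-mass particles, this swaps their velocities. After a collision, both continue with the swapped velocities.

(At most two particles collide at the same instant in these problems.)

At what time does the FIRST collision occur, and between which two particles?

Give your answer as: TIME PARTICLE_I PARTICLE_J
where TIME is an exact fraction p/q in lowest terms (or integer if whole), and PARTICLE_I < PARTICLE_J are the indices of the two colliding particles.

Answer: 4 0 1

Derivation:
Pair (0,1): pos 5,13 vel -1,-3 -> gap=8, closing at 2/unit, collide at t=4
Earliest collision: t=4 between 0 and 1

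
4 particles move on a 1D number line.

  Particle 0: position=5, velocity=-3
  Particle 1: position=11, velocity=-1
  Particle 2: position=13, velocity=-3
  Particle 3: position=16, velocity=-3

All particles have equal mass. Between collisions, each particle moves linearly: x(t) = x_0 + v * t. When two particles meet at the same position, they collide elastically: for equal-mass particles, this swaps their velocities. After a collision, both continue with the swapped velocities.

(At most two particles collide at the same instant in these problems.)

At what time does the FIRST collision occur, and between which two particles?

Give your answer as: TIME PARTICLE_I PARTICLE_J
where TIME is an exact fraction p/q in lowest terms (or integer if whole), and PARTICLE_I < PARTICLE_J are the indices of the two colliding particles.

Answer: 1 1 2

Derivation:
Pair (0,1): pos 5,11 vel -3,-1 -> not approaching (rel speed -2 <= 0)
Pair (1,2): pos 11,13 vel -1,-3 -> gap=2, closing at 2/unit, collide at t=1
Pair (2,3): pos 13,16 vel -3,-3 -> not approaching (rel speed 0 <= 0)
Earliest collision: t=1 between 1 and 2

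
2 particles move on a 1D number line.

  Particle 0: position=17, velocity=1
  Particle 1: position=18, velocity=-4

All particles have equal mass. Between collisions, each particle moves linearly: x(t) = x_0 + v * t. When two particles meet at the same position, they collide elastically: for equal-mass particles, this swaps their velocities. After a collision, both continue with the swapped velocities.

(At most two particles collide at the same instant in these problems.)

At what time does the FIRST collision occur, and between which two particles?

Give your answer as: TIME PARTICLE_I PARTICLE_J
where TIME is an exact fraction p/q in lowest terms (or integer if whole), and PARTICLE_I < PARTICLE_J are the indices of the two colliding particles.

Pair (0,1): pos 17,18 vel 1,-4 -> gap=1, closing at 5/unit, collide at t=1/5
Earliest collision: t=1/5 between 0 and 1

Answer: 1/5 0 1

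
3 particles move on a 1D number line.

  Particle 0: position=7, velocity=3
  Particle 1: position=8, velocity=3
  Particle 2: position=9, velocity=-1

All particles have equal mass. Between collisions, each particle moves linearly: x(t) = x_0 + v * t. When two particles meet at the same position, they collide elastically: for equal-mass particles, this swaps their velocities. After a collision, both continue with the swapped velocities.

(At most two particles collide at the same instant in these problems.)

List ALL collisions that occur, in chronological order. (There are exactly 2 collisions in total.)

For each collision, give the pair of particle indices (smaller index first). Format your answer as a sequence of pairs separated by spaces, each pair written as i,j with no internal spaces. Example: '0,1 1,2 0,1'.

Collision at t=1/4: particles 1 and 2 swap velocities; positions: p0=31/4 p1=35/4 p2=35/4; velocities now: v0=3 v1=-1 v2=3
Collision at t=1/2: particles 0 and 1 swap velocities; positions: p0=17/2 p1=17/2 p2=19/2; velocities now: v0=-1 v1=3 v2=3

Answer: 1,2 0,1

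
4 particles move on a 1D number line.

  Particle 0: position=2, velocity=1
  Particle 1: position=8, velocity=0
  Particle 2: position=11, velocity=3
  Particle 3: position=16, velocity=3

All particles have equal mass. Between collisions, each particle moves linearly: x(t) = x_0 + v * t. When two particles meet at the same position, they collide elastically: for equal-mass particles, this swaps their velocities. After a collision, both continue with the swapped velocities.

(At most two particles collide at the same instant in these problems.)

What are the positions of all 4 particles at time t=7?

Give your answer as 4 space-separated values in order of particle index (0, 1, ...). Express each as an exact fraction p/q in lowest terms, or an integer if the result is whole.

Collision at t=6: particles 0 and 1 swap velocities; positions: p0=8 p1=8 p2=29 p3=34; velocities now: v0=0 v1=1 v2=3 v3=3
Advance to t=7 (no further collisions before then); velocities: v0=0 v1=1 v2=3 v3=3; positions = 8 9 32 37

Answer: 8 9 32 37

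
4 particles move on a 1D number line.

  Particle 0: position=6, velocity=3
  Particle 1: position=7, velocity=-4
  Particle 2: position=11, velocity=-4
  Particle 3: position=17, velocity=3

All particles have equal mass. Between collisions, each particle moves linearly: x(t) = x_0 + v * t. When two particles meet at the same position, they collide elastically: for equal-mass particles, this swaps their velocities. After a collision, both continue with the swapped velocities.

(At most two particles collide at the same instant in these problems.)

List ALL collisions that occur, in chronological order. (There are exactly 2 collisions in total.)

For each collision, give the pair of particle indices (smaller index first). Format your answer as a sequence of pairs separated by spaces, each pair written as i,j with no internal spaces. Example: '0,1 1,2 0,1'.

Collision at t=1/7: particles 0 and 1 swap velocities; positions: p0=45/7 p1=45/7 p2=73/7 p3=122/7; velocities now: v0=-4 v1=3 v2=-4 v3=3
Collision at t=5/7: particles 1 and 2 swap velocities; positions: p0=29/7 p1=57/7 p2=57/7 p3=134/7; velocities now: v0=-4 v1=-4 v2=3 v3=3

Answer: 0,1 1,2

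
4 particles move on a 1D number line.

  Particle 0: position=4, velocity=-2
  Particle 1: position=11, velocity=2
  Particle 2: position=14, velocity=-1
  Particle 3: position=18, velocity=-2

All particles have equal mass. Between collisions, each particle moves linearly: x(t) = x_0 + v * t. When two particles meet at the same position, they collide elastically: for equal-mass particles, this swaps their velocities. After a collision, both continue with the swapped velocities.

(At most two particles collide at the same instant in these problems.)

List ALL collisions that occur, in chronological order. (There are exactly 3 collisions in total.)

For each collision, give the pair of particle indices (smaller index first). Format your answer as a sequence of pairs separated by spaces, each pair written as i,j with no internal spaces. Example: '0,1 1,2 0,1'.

Collision at t=1: particles 1 and 2 swap velocities; positions: p0=2 p1=13 p2=13 p3=16; velocities now: v0=-2 v1=-1 v2=2 v3=-2
Collision at t=7/4: particles 2 and 3 swap velocities; positions: p0=1/2 p1=49/4 p2=29/2 p3=29/2; velocities now: v0=-2 v1=-1 v2=-2 v3=2
Collision at t=4: particles 1 and 2 swap velocities; positions: p0=-4 p1=10 p2=10 p3=19; velocities now: v0=-2 v1=-2 v2=-1 v3=2

Answer: 1,2 2,3 1,2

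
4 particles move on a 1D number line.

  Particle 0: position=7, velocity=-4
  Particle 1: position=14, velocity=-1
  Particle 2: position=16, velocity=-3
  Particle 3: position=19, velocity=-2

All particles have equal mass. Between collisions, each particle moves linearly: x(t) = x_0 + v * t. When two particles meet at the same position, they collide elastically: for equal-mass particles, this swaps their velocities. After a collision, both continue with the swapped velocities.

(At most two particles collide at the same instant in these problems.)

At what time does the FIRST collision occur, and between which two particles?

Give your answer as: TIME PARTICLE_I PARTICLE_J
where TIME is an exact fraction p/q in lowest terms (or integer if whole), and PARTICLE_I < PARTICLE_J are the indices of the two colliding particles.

Pair (0,1): pos 7,14 vel -4,-1 -> not approaching (rel speed -3 <= 0)
Pair (1,2): pos 14,16 vel -1,-3 -> gap=2, closing at 2/unit, collide at t=1
Pair (2,3): pos 16,19 vel -3,-2 -> not approaching (rel speed -1 <= 0)
Earliest collision: t=1 between 1 and 2

Answer: 1 1 2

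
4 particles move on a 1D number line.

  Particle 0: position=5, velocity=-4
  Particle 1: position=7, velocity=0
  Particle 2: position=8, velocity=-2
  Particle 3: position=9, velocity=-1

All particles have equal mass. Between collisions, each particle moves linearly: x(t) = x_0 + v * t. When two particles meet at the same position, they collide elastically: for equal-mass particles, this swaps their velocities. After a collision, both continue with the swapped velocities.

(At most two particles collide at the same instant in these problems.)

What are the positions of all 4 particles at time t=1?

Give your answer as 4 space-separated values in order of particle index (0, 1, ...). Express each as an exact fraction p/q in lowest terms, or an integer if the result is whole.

Collision at t=1/2: particles 1 and 2 swap velocities; positions: p0=3 p1=7 p2=7 p3=17/2; velocities now: v0=-4 v1=-2 v2=0 v3=-1
Advance to t=1 (no further collisions before then); velocities: v0=-4 v1=-2 v2=0 v3=-1; positions = 1 6 7 8

Answer: 1 6 7 8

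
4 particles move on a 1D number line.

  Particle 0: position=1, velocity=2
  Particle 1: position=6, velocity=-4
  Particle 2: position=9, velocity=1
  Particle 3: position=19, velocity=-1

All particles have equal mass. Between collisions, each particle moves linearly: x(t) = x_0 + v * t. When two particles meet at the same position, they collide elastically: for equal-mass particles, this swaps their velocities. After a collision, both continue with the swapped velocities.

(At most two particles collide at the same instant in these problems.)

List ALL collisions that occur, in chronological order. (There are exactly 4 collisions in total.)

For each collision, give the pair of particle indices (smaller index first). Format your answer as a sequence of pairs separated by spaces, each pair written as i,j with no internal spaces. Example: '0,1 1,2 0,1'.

Answer: 0,1 2,3 1,2 2,3

Derivation:
Collision at t=5/6: particles 0 and 1 swap velocities; positions: p0=8/3 p1=8/3 p2=59/6 p3=109/6; velocities now: v0=-4 v1=2 v2=1 v3=-1
Collision at t=5: particles 2 and 3 swap velocities; positions: p0=-14 p1=11 p2=14 p3=14; velocities now: v0=-4 v1=2 v2=-1 v3=1
Collision at t=6: particles 1 and 2 swap velocities; positions: p0=-18 p1=13 p2=13 p3=15; velocities now: v0=-4 v1=-1 v2=2 v3=1
Collision at t=8: particles 2 and 3 swap velocities; positions: p0=-26 p1=11 p2=17 p3=17; velocities now: v0=-4 v1=-1 v2=1 v3=2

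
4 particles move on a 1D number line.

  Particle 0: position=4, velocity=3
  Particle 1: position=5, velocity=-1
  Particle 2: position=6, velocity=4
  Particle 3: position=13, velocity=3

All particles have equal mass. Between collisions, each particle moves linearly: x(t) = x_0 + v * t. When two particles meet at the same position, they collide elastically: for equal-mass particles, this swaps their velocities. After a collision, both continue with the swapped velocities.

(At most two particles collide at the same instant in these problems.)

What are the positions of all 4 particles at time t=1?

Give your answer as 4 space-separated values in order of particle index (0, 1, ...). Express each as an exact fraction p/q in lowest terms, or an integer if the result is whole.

Collision at t=1/4: particles 0 and 1 swap velocities; positions: p0=19/4 p1=19/4 p2=7 p3=55/4; velocities now: v0=-1 v1=3 v2=4 v3=3
Advance to t=1 (no further collisions before then); velocities: v0=-1 v1=3 v2=4 v3=3; positions = 4 7 10 16

Answer: 4 7 10 16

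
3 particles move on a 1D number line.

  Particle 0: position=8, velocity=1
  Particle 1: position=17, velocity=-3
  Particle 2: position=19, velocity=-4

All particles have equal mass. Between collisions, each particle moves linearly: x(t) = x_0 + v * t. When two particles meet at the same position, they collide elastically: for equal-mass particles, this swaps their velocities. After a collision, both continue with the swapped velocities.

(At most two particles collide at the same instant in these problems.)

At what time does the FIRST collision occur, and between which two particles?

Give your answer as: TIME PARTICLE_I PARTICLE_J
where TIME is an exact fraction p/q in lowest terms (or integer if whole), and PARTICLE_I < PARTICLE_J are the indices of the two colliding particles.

Answer: 2 1 2

Derivation:
Pair (0,1): pos 8,17 vel 1,-3 -> gap=9, closing at 4/unit, collide at t=9/4
Pair (1,2): pos 17,19 vel -3,-4 -> gap=2, closing at 1/unit, collide at t=2
Earliest collision: t=2 between 1 and 2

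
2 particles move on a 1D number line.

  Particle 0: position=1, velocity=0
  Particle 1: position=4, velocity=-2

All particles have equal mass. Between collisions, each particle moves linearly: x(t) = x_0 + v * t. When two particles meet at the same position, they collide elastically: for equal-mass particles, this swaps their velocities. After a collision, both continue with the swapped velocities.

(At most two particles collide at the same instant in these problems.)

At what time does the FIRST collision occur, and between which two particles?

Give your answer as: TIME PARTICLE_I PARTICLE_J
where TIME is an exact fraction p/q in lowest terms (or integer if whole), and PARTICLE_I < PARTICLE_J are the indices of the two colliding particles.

Pair (0,1): pos 1,4 vel 0,-2 -> gap=3, closing at 2/unit, collide at t=3/2
Earliest collision: t=3/2 between 0 and 1

Answer: 3/2 0 1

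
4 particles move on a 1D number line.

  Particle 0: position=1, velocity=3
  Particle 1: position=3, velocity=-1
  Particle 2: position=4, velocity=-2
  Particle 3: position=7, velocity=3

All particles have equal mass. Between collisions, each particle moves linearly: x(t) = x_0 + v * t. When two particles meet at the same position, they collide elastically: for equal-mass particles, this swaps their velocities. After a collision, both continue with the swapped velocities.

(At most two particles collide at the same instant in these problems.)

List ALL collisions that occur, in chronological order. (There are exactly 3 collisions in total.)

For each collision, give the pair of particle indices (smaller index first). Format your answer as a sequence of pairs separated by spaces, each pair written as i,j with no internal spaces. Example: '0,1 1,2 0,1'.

Collision at t=1/2: particles 0 and 1 swap velocities; positions: p0=5/2 p1=5/2 p2=3 p3=17/2; velocities now: v0=-1 v1=3 v2=-2 v3=3
Collision at t=3/5: particles 1 and 2 swap velocities; positions: p0=12/5 p1=14/5 p2=14/5 p3=44/5; velocities now: v0=-1 v1=-2 v2=3 v3=3
Collision at t=1: particles 0 and 1 swap velocities; positions: p0=2 p1=2 p2=4 p3=10; velocities now: v0=-2 v1=-1 v2=3 v3=3

Answer: 0,1 1,2 0,1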